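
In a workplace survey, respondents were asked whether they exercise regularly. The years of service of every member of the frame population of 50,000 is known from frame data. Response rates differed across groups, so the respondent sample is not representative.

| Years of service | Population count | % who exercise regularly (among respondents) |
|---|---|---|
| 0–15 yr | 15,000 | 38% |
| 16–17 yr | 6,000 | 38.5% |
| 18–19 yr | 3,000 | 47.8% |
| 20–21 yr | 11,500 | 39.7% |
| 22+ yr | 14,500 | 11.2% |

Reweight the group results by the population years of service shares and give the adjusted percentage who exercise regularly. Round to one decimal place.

Weight each group's respondent value by its population share:
  0–15 yr: (15,000/50,000) × 38 = 11.4
  16–17 yr: (6,000/50,000) × 38.5 = 4.62
  18–19 yr: (3,000/50,000) × 47.8 = 2.868
  20–21 yr: (11,500/50,000) × 39.7 = 9.131
  22+ yr: (14,500/50,000) × 11.2 = 3.248
Post-stratified estimate = 31.267 → 31.3%.

31.3%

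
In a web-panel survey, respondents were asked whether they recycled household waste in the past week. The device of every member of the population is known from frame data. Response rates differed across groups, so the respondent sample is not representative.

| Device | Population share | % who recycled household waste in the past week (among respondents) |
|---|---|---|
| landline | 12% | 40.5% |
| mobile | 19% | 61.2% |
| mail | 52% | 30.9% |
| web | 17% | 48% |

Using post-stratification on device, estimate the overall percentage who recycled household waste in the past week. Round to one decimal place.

Post-stratification weights by population share, not respondent share:
  landline: 0.12 × 40.5 = 4.86
  mobile: 0.19 × 61.2 = 11.628
  mail: 0.52 × 30.9 = 16.068
  web: 0.17 × 48 = 8.16
Post-stratified estimate = 40.716 → 40.7%.

40.7%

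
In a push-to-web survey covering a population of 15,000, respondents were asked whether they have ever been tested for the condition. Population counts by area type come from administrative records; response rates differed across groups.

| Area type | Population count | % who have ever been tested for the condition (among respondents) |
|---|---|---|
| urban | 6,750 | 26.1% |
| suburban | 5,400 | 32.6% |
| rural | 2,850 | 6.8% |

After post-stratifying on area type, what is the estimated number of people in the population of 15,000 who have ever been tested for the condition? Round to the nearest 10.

3,720

Each cell contributes its population count × the respondent rate:
  urban: 6,750 × 26.1% = 1761.75
  suburban: 5,400 × 32.6% = 1760.4
  rural: 2,850 × 6.8% = 193.8
Estimated total = 3715.95 → 3,720.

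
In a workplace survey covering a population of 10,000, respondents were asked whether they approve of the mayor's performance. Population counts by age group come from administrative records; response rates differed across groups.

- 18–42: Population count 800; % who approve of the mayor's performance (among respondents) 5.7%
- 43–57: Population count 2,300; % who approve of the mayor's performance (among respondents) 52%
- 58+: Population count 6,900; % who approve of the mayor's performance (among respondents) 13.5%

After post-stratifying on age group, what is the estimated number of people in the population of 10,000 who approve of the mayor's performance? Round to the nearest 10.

2,170

Apply each group's respondent rate to its population count:
  18–42: 800 × 5.7% = 45.6
  43–57: 2,300 × 52% = 1196
  58+: 6,900 × 13.5% = 931.5
Estimated total = 2173.1 → 2,170.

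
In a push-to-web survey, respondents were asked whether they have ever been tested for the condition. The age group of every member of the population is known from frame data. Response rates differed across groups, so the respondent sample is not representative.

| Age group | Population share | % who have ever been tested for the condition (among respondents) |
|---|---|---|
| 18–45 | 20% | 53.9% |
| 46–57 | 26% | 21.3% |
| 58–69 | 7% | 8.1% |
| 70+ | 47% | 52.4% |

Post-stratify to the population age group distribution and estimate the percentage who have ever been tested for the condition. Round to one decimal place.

Reweight to the known age group distribution:
  18–45: 0.2 × 53.9 = 10.78
  46–57: 0.26 × 21.3 = 5.538
  58–69: 0.07 × 8.1 = 0.567
  70+: 0.47 × 52.4 = 24.628
Post-stratified estimate = 41.513 → 41.5%.

41.5%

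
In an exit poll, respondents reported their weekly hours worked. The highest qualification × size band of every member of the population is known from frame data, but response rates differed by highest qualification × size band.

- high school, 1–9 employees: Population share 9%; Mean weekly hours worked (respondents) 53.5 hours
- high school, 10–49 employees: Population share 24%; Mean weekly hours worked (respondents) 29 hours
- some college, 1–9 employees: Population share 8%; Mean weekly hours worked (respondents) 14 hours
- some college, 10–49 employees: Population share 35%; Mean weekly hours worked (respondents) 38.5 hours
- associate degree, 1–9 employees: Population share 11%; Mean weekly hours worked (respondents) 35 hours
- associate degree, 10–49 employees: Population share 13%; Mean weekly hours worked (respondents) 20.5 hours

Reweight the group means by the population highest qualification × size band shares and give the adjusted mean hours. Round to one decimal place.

Post-stratification weights by population share, not respondent share:
  high school, 1–9 employees: 0.09 × 53.5 = 4.815
  high school, 10–49 employees: 0.24 × 29 = 6.96
  some college, 1–9 employees: 0.08 × 14 = 1.12
  some college, 10–49 employees: 0.35 × 38.5 = 13.475
  associate degree, 1–9 employees: 0.11 × 35 = 3.85
  associate degree, 10–49 employees: 0.13 × 20.5 = 2.665
Post-stratified estimate = 32.885 → 32.9.

32.9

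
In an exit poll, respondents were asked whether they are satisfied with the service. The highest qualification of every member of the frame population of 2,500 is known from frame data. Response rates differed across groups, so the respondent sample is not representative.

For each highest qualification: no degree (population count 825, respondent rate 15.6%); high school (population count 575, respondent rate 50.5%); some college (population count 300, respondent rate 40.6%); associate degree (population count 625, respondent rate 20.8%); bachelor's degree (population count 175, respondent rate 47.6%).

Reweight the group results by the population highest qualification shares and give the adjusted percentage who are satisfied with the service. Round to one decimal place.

30.2%

Post-stratification weights by population share, not respondent share:
  no degree: (825/2,500) × 15.6 = 5.148
  high school: (575/2,500) × 50.5 = 11.615
  some college: (300/2,500) × 40.6 = 4.872
  associate degree: (625/2,500) × 20.8 = 5.2
  bachelor's degree: (175/2,500) × 47.6 = 3.332
Post-stratified estimate = 30.167 → 30.2%.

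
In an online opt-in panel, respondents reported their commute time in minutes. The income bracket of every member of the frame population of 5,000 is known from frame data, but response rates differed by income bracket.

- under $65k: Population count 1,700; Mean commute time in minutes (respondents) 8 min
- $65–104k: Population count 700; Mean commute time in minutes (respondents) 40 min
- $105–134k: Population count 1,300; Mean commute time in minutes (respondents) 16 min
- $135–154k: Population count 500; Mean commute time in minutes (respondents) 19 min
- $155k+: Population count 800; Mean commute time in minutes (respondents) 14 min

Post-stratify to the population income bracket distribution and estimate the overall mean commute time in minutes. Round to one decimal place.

16.6

Each cell contributes population-share × respondent value:
  under $65k: (1,700/5,000) × 8 = 2.72
  $65–104k: (700/5,000) × 40 = 5.6
  $105–134k: (1,300/5,000) × 16 = 4.16
  $135–154k: (500/5,000) × 19 = 1.9
  $155k+: (800/5,000) × 14 = 2.24
Post-stratified estimate = 16.62 → 16.6.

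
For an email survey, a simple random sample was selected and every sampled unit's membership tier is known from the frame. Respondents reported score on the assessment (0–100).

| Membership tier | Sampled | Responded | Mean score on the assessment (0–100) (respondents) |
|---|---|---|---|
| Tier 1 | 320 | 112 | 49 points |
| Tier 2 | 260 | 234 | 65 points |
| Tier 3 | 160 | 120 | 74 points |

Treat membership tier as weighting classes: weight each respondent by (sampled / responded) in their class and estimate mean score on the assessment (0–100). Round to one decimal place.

Class response rates: Tier 1 112/320 = 35%, Tier 2 234/260 = 90%, Tier 3 120/160 = 75%.
Each respondent's weight = sampled/responded in their class; summing within a class gives n_sampled, so:
  Tier 1: 320 × 49 = 15,680
  Tier 2: 260 × 65 = 16,900
  Tier 3: 160 × 74 = 11,840
Adjusted estimate = 44,420 / 740 = 60.027 → 60.0.

60.0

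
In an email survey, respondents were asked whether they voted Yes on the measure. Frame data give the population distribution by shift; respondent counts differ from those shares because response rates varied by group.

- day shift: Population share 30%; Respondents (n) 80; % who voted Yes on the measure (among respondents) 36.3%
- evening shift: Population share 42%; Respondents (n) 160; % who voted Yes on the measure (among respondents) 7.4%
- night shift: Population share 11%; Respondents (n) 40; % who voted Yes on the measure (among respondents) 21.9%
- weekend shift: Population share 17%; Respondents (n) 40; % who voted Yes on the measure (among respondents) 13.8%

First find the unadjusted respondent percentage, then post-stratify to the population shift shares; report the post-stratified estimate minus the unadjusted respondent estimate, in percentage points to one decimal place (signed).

+1.5 percentage points

Unadjusted (pooled respondent) estimate weights by respondent counts:
  (80/320)×36.3 + (160/320)×7.4 + (40/320)×21.9 + (40/320)×13.8 = 17.2375%
Post-stratified estimate weights by population shares:
  0.3×36.3 + 0.42×7.4 + 0.11×21.9 + 0.17×13.8 = 18.753%
Difference = 18.753 − 17.2375 = 1.5155 pp.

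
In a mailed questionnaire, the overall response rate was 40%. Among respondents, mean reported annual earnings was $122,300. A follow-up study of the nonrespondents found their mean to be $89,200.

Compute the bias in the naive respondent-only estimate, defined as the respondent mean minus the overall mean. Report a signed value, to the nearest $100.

Nonresponse fraction = 1 − 0.4 = 0.6.
Bias = (nonresponse fraction) × (respondent mean − nonrespondent mean)
     = 0.6 × (122,300 − 89,200) = 0.6 × 33,100 = 19,860.

+$19,900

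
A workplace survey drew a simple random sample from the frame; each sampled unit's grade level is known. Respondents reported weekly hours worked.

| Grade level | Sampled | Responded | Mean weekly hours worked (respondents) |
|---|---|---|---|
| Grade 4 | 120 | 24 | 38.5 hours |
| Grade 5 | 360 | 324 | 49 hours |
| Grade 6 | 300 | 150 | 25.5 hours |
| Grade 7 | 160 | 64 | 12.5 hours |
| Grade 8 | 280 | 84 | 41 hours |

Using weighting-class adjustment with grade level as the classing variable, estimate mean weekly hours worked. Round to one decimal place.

35.6

Class response rates: Grade 4 24/120 = 20%, Grade 5 324/360 = 90%, Grade 6 150/300 = 50%, Grade 7 64/160 = 40%, Grade 8 84/280 = 30%.
With weight = n_sampled/n_responded per class, the weighted class total is n_sampled:
  Grade 4: 120 × 38.5 = 4620
  Grade 5: 360 × 49 = 17,640
  Grade 6: 300 × 25.5 = 7650
  Grade 7: 160 × 12.5 = 2000
  Grade 8: 280 × 41 = 11,480
Adjusted estimate = 43,390 / 1,220 = 35.5656 → 35.6.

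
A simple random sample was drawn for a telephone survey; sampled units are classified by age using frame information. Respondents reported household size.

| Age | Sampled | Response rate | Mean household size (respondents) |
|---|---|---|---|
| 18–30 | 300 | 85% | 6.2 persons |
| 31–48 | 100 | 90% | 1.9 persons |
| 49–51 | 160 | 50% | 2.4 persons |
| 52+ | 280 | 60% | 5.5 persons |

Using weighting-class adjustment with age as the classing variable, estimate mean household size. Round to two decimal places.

Each respondent's weight = sampled/responded in their class; summing within a class gives n_sampled, so:
  18–30: 300 × 6.2 = 1860
  31–48: 100 × 1.9 = 190
  49–51: 160 × 2.4 = 384
  52+: 280 × 5.5 = 1540
Adjusted estimate = 3974 / 840 = 4.73095 → 4.73.

4.73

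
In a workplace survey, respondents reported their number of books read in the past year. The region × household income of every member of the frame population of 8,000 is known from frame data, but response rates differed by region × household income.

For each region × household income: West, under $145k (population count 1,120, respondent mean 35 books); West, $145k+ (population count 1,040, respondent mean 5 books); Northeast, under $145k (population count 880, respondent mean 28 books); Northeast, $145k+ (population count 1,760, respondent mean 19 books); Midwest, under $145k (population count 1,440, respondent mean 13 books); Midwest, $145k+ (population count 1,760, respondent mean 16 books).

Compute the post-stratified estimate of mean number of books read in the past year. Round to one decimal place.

Weight each group's respondent value by its population share:
  West, under $145k: (1,120/8,000) × 35 = 4.9
  West, $145k+: (1,040/8,000) × 5 = 0.65
  Northeast, under $145k: (880/8,000) × 28 = 3.08
  Northeast, $145k+: (1,760/8,000) × 19 = 4.18
  Midwest, under $145k: (1,440/8,000) × 13 = 2.34
  Midwest, $145k+: (1,760/8,000) × 16 = 3.52
Post-stratified estimate = 18.67 → 18.7.

18.7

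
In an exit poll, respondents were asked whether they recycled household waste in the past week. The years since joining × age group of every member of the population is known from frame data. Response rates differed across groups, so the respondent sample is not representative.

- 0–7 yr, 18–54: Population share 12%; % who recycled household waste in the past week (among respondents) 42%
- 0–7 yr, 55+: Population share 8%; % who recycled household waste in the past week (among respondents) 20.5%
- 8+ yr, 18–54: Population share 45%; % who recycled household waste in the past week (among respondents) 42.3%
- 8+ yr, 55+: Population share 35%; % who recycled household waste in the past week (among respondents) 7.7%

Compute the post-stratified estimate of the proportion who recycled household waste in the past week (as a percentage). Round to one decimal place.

28.4%

Reweight to the known years since joining × age group distribution:
  0–7 yr, 18–54: 0.12 × 42 = 5.04
  0–7 yr, 55+: 0.08 × 20.5 = 1.64
  8+ yr, 18–54: 0.45 × 42.3 = 19.035
  8+ yr, 55+: 0.35 × 7.7 = 2.695
Post-stratified estimate = 28.41 → 28.4%.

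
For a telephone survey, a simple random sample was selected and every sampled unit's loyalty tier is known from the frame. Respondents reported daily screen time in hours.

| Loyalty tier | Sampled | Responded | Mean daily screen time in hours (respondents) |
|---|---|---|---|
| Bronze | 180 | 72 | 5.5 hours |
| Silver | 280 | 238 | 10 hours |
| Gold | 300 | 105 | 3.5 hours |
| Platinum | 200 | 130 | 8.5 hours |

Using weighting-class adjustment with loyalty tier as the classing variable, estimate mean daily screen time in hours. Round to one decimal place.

Class response rates: Bronze 72/180 = 40%, Silver 238/280 = 85%, Gold 105/300 = 35%, Platinum 130/200 = 65%.
Weighting each respondent by the inverse class response rate inflates each class back to its sampled size, so the class weight is n_sampled:
  Bronze: 180 × 5.5 = 990
  Silver: 280 × 10 = 2800
  Gold: 300 × 3.5 = 1050
  Platinum: 200 × 8.5 = 1700
Adjusted estimate = 6540 / 960 = 6.8125 → 6.8.

6.8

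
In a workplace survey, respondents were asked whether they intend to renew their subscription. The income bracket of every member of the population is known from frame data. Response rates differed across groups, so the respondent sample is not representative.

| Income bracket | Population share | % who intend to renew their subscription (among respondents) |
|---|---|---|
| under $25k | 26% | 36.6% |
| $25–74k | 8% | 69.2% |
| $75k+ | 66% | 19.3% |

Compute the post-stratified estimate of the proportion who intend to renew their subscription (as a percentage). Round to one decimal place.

Reweight to the known income bracket distribution:
  under $25k: 0.26 × 36.6 = 9.516
  $25–74k: 0.08 × 69.2 = 5.536
  $75k+: 0.66 × 19.3 = 12.738
Post-stratified estimate = 27.79 → 27.8%.

27.8%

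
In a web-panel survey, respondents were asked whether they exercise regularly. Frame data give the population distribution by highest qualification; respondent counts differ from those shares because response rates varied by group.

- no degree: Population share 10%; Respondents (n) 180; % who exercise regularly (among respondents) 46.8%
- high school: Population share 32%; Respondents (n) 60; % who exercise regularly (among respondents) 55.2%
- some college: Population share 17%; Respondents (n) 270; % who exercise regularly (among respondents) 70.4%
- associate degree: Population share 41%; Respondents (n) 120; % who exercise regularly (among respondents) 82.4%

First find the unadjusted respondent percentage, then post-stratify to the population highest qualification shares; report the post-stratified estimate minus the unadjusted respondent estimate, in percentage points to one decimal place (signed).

+3.6 percentage points

Unadjusted (pooled respondent) estimate weights by respondent counts:
  (180/630)×46.8 + (60/630)×55.2 + (270/630)×70.4 + (120/630)×82.4 = 64.4952%
Post-stratifying to population shares instead:
  0.1×46.8 + 0.32×55.2 + 0.17×70.4 + 0.41×82.4 = 68.096%
Difference = 68.096 − 64.4952 = 3.6008 pp.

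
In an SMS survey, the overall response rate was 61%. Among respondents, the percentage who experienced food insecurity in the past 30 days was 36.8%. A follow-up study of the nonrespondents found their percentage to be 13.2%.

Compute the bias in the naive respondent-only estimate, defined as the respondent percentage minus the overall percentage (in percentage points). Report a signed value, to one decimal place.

+9.2 percentage points

Nonresponse fraction = 1 − 0.61 = 0.39.
Bias = (nonresponse fraction) × (respondent percentage − nonrespondent percentage)
     = 0.39 × (36.8 − 13.2) = 0.39 × 23.6 = 9.204.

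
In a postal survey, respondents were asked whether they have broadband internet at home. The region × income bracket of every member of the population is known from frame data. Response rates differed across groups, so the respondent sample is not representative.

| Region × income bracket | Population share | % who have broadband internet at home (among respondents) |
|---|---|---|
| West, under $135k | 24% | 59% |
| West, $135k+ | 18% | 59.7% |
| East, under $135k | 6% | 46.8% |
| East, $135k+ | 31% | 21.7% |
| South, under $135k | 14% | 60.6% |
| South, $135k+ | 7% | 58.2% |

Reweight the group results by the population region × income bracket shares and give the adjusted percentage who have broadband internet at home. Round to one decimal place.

47.0%

Weight each group's respondent value by its population share:
  West, under $135k: 0.24 × 59 = 14.16
  West, $135k+: 0.18 × 59.7 = 10.746
  East, under $135k: 0.06 × 46.8 = 2.808
  East, $135k+: 0.31 × 21.7 = 6.727
  South, under $135k: 0.14 × 60.6 = 8.484
  South, $135k+: 0.07 × 58.2 = 4.074
Post-stratified estimate = 46.999 → 47.0%.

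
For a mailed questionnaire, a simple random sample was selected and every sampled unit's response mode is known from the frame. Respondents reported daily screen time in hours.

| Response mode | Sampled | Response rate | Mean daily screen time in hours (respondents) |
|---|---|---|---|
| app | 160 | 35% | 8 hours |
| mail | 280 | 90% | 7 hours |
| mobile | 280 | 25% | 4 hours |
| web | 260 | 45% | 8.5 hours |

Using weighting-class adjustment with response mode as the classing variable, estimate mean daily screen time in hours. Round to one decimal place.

Inverse-response-rate weighting restores each class to its sampled count, so class totals weight by n_sampled:
  app: 160 × 8 = 1280
  mail: 280 × 7 = 1960
  mobile: 280 × 4 = 1120
  web: 260 × 8.5 = 2210
Adjusted estimate = 6570 / 980 = 6.70408 → 6.7.

6.7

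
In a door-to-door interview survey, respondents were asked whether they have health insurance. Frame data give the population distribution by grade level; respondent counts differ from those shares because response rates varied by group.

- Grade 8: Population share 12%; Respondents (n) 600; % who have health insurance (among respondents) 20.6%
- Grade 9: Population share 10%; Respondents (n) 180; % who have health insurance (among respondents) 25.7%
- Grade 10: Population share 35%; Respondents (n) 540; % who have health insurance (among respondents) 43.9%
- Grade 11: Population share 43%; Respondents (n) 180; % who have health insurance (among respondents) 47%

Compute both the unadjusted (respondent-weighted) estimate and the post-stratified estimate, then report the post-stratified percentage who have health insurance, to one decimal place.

Naive respondent-only estimate (weights = respondent counts):
  (600/1500)×20.6 + (180/1500)×25.7 + (540/1500)×43.9 + (180/1500)×47 = 32.768%
Reweighting by population grade level shares:
  0.12×20.6 + 0.1×25.7 + 0.35×43.9 + 0.43×47 = 40.617%

40.6%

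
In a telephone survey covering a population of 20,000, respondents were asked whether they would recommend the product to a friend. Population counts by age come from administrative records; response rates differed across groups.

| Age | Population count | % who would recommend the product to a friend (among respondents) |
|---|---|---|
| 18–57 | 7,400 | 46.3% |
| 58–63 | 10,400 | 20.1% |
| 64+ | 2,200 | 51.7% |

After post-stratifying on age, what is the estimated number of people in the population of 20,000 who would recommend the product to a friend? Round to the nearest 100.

6,700

Estimated count per cell = population count × respondent percentage:
  18–57: 7,400 × 46.3% = 3426.2
  58–63: 10,400 × 20.1% = 2090.4
  64+: 2,200 × 51.7% = 1137.4
Estimated total = 6654 → 6,700.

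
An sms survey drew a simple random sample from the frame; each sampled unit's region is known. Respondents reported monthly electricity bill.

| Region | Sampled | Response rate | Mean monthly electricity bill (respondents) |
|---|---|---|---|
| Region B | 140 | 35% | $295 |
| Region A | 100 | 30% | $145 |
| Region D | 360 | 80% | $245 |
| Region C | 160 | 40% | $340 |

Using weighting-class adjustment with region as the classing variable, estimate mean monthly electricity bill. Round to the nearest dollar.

$261

Each respondent's weight = sampled/responded in their class; summing within a class gives n_sampled, so:
  Region B: 140 × 295 = 41,300
  Region A: 100 × 145 = 14,500
  Region D: 360 × 245 = 88,200
  Region C: 160 × 340 = 54,400
Adjusted estimate = 198,400 / 760 = 261.053 → $261.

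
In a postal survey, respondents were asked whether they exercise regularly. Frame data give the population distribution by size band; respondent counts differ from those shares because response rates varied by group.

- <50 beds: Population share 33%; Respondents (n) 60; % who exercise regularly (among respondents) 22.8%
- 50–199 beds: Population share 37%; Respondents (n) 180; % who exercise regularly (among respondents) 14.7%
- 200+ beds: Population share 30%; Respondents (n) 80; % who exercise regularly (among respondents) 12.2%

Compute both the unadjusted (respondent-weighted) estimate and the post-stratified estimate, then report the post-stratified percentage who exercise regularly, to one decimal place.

16.6%

Without adjustment, the pooled respondent share is:
  (60/320)×22.8 + (180/320)×14.7 + (80/320)×12.2 = 15.5938%
Post-stratified estimate weights by population shares:
  0.33×22.8 + 0.37×14.7 + 0.3×12.2 = 16.623%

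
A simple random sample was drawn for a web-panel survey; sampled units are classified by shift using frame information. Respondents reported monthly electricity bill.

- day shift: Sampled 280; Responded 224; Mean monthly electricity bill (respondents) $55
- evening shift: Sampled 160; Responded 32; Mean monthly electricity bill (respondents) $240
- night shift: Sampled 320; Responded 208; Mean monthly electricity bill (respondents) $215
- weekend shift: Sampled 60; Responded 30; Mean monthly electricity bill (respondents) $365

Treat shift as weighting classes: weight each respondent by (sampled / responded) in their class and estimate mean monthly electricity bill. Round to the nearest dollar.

Response rates by class: day shift 224/280 = 80%, evening shift 32/160 = 20%, night shift 208/320 = 65%, weekend shift 30/60 = 50%.
With weight = n_sampled/n_responded per class, the weighted class total is n_sampled:
  day shift: 280 × 55 = 15,400
  evening shift: 160 × 240 = 38,400
  night shift: 320 × 215 = 68,800
  weekend shift: 60 × 365 = 21,900
Adjusted estimate = 144,500 / 820 = 176.22 → $176.

$176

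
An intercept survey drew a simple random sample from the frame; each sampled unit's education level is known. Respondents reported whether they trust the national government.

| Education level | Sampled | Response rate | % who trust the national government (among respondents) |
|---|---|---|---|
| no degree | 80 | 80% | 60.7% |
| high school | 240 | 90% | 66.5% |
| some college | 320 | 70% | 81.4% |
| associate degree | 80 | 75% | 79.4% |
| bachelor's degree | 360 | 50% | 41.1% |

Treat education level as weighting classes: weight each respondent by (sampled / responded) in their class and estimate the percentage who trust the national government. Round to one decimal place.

63.0%

Each respondent's weight = sampled/responded in their class; summing within a class gives n_sampled, so:
  no degree: 80 × 60.7 = 4856
  high school: 240 × 66.5 = 15,960
  some college: 320 × 81.4 = 26,048
  associate degree: 80 × 79.4 = 6352
  bachelor's degree: 360 × 41.1 = 14,796
Adjusted estimate = 68,012 / 1,080 = 62.9741 → 63.0%.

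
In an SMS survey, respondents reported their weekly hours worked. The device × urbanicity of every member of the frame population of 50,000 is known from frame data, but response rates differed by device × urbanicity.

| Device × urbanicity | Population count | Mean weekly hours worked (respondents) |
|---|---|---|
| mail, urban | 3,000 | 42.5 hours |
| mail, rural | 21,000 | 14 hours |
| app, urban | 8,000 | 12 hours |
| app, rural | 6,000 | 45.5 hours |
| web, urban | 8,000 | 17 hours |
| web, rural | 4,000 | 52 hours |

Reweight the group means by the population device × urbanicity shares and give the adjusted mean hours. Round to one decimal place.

Post-stratification weights by population share, not respondent share:
  mail, urban: (3,000/50,000) × 42.5 = 2.55
  mail, rural: (21,000/50,000) × 14 = 5.88
  app, urban: (8,000/50,000) × 12 = 1.92
  app, rural: (6,000/50,000) × 45.5 = 5.46
  web, urban: (8,000/50,000) × 17 = 2.72
  web, rural: (4,000/50,000) × 52 = 4.16
Post-stratified estimate = 22.69 → 22.7.

22.7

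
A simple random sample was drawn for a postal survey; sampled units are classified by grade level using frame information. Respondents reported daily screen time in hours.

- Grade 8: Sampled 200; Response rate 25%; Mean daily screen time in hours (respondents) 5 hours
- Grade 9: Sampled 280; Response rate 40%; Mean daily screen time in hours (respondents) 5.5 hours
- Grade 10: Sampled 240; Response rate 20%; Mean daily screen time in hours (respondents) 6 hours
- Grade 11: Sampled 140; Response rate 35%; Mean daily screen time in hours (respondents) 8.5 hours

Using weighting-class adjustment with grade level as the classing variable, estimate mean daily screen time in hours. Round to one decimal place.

Inverse-response-rate weighting restores each class to its sampled count, so class totals weight by n_sampled:
  Grade 8: 200 × 5 = 1000
  Grade 9: 280 × 5.5 = 1540
  Grade 10: 240 × 6 = 1440
  Grade 11: 140 × 8.5 = 1190
Adjusted estimate = 5170 / 860 = 6.01163 → 6.0.

6.0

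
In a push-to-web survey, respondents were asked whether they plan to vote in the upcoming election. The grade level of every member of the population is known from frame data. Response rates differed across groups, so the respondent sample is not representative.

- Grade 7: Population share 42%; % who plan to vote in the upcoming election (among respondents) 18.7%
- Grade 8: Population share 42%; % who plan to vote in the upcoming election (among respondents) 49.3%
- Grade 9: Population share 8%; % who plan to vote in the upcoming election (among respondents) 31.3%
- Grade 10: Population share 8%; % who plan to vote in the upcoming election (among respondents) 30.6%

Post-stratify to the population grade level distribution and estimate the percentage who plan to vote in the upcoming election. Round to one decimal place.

Weight each group's respondent value by its population share:
  Grade 7: 0.42 × 18.7 = 7.854
  Grade 8: 0.42 × 49.3 = 20.706
  Grade 9: 0.08 × 31.3 = 2.504
  Grade 10: 0.08 × 30.6 = 2.448
Post-stratified estimate = 33.512 → 33.5%.

33.5%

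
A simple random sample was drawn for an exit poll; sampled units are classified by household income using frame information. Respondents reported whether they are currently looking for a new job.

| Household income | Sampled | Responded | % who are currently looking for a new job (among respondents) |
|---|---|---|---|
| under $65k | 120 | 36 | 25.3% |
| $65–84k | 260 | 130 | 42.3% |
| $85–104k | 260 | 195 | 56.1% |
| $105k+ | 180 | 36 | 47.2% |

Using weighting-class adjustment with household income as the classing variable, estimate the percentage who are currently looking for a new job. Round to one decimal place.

Class response rates: under $65k 36/120 = 30%, $65–84k 130/260 = 50%, $85–104k 195/260 = 75%, $105k+ 36/180 = 20%.
Inverse-response-rate weighting restores each class to its sampled count, so class totals weight by n_sampled:
  under $65k: 120 × 25.3 = 3036
  $65–84k: 260 × 42.3 = 10,998
  $85–104k: 260 × 56.1 = 14,586
  $105k+: 180 × 47.2 = 8496
Adjusted estimate = 37,116 / 820 = 45.2634 → 45.3%.

45.3%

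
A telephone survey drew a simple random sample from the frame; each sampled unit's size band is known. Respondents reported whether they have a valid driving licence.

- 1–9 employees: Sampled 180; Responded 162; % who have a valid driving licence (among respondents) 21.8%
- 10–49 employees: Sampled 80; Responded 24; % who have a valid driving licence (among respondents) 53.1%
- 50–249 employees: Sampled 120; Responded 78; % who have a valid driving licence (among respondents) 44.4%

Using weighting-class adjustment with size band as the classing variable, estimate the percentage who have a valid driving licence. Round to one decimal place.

35.5%

Response rates by class: 1–9 employees 162/180 = 90%, 10–49 employees 24/80 = 30%, 50–249 employees 78/120 = 65%.
With weight = n_sampled/n_responded per class, the weighted class total is n_sampled:
  1–9 employees: 180 × 21.8 = 3924
  10–49 employees: 80 × 53.1 = 4248
  50–249 employees: 120 × 44.4 = 5328
Adjusted estimate = 13,500 / 380 = 35.5263 → 35.5%.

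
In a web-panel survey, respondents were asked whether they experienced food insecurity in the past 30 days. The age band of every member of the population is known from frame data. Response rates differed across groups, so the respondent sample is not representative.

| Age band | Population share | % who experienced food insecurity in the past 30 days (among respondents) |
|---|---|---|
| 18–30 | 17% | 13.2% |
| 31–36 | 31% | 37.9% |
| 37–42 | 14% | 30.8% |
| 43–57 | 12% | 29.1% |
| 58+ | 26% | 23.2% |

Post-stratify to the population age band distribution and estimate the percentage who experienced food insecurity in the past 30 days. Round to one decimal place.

Reweight to the known age band distribution:
  18–30: 0.17 × 13.2 = 2.244
  31–36: 0.31 × 37.9 = 11.749
  37–42: 0.14 × 30.8 = 4.312
  43–57: 0.12 × 29.1 = 3.492
  58+: 0.26 × 23.2 = 6.032
Post-stratified estimate = 27.829 → 27.8%.

27.8%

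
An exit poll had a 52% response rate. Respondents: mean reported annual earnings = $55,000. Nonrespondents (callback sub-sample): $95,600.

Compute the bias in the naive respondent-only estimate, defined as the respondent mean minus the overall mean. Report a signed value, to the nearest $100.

Nonresponse fraction = 1 − 0.52 = 0.48.
Bias = (nonresponse fraction) × (respondent mean − nonrespondent mean)
     = 0.48 × (55,000 − 95,600) = 0.48 × -40,600 = -19,488.

-$19,500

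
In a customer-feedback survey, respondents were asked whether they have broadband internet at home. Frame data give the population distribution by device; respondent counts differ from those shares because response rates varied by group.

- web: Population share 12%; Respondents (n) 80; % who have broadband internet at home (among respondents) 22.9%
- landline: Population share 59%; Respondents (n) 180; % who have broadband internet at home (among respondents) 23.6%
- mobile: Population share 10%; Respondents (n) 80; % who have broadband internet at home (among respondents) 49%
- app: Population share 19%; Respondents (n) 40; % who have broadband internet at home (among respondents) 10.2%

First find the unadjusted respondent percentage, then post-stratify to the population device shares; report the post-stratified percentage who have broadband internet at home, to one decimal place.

23.5%

Unadjusted (pooled respondent) estimate weights by respondent counts:
  (80/380)×22.9 + (180/380)×23.6 + (80/380)×49 + (40/380)×10.2 = 27.3895%
Post-stratified estimate weights by population shares:
  0.12×22.9 + 0.59×23.6 + 0.1×49 + 0.19×10.2 = 23.51%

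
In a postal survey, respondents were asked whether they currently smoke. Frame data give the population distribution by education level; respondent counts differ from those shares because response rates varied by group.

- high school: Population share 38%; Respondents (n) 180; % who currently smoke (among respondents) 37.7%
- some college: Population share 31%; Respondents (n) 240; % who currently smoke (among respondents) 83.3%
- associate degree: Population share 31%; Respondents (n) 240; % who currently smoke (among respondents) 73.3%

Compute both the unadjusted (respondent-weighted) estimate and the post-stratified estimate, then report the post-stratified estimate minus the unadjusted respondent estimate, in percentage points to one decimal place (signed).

Naive respondent-only estimate (weights = respondent counts):
  (180/660)×37.7 + (240/660)×83.3 + (240/660)×73.3 = 67.2273%
Post-stratified estimate weights by population shares:
  0.38×37.7 + 0.31×83.3 + 0.31×73.3 = 62.872%
Difference = 62.872 − 67.2273 = -4.3553 pp.

-4.4 percentage points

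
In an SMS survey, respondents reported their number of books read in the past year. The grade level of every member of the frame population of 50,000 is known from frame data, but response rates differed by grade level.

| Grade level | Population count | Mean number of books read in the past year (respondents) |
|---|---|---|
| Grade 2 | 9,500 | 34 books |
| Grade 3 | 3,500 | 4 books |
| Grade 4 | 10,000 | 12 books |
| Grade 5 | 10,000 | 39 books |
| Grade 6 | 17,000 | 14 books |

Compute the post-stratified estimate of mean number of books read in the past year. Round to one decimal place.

Each cell contributes population-share × respondent value:
  Grade 2: (9,500/50,000) × 34 = 6.46
  Grade 3: (3,500/50,000) × 4 = 0.28
  Grade 4: (10,000/50,000) × 12 = 2.4
  Grade 5: (10,000/50,000) × 39 = 7.8
  Grade 6: (17,000/50,000) × 14 = 4.76
Post-stratified estimate = 21.7 → 21.7.

21.7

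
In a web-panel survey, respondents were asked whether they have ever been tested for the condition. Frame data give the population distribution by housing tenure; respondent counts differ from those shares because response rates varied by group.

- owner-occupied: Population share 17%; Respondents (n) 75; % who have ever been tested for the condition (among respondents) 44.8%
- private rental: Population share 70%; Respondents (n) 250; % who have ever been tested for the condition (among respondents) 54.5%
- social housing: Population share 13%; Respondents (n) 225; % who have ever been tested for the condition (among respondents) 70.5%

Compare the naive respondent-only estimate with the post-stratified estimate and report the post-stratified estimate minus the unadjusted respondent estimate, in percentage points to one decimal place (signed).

-4.8 percentage points

Unadjusted (pooled respondent) estimate weights by respondent counts:
  (75/550)×44.8 + (250/550)×54.5 + (225/550)×70.5 = 59.7227%
Reweighting by population housing tenure shares:
  0.17×44.8 + 0.7×54.5 + 0.13×70.5 = 54.931%
Difference = 54.931 − 59.7227 = -4.7917 pp.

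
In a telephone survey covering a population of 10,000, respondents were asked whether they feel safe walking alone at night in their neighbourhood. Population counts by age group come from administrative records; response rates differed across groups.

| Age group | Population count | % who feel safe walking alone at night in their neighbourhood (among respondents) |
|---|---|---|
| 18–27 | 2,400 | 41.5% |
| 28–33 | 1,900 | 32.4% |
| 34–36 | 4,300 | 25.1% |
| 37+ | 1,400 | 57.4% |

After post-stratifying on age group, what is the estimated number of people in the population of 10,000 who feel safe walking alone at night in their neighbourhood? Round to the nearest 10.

3,490

Apply each group's respondent rate to its population count:
  18–27: 2,400 × 41.5% = 996
  28–33: 1,900 × 32.4% = 615.6
  34–36: 4,300 × 25.1% = 1079.3
  37+: 1,400 × 57.4% = 803.6
Estimated total = 3494.5 → 3,490.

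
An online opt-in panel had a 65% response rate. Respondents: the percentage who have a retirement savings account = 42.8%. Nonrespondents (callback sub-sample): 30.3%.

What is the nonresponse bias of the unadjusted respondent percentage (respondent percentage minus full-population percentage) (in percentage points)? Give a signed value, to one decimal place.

+4.4 percentage points

Nonresponse fraction = 1 − 0.65 = 0.35.
Bias = (nonresponse fraction) × (respondent percentage − nonrespondent percentage)
     = 0.35 × (42.8 − 30.3) = 0.35 × 12.5 = 4.375.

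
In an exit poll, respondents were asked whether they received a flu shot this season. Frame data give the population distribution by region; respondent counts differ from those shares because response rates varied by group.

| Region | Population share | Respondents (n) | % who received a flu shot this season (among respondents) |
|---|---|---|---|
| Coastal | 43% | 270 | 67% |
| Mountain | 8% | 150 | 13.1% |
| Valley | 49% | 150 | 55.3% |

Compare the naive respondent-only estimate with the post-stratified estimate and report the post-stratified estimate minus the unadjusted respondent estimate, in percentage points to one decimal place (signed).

Unadjusted (pooled respondent) estimate weights by respondent counts:
  (270/570)×67 + (150/570)×13.1 + (150/570)×55.3 = 49.7368%
Post-stratifying to population shares instead:
  0.43×67 + 0.08×13.1 + 0.49×55.3 = 56.955%
Difference = 56.955 − 49.7368 = 7.2182 pp.

+7.2 percentage points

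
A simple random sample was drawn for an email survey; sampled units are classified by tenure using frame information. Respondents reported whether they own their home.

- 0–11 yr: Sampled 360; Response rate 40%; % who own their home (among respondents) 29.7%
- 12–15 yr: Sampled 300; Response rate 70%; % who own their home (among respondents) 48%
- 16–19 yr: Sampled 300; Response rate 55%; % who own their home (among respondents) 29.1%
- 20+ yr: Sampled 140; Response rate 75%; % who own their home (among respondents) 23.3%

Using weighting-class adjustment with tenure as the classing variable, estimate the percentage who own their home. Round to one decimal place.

33.7%

Each respondent's weight = sampled/responded in their class; summing within a class gives n_sampled, so:
  0–11 yr: 360 × 29.7 = 10,692
  12–15 yr: 300 × 48 = 14,400
  16–19 yr: 300 × 29.1 = 8730
  20+ yr: 140 × 23.3 = 3262
Adjusted estimate = 37,084 / 1,100 = 33.7127 → 33.7%.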